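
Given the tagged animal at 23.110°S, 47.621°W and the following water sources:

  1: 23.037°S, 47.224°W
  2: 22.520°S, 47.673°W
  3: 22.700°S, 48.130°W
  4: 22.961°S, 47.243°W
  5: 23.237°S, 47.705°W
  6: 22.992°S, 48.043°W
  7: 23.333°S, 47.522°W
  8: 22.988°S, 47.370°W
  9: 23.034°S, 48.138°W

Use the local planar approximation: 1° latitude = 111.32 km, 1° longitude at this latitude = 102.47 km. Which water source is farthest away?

3

Distances from 23.110°S, 47.621°W:
1: 41.484 km
2: 65.895 km
3: 69.307 km
4: 42.136 km
5: 16.552 km
6: 45.193 km
7: 26.817 km
8: 29.085 km
9: 53.648 km
Maximum: 3 at 69.307 km.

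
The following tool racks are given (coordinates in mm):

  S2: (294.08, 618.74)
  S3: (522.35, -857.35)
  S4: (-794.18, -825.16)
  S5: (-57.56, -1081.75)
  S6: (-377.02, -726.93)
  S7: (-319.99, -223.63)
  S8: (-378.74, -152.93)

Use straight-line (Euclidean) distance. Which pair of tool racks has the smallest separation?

Pairwise distances:
S2–S3: 1493.64 mm
S2–S4: 1808.08 mm
S2–S5: 1736.47 mm
S2–S6: 1503.73 mm
S2–S7: 1042.43 mm
S2–S8: 1023.80 mm
S3–S4: 1316.92 mm
S3–S5: 621.81 mm
S3–S6: 908.78 mm
S3–S7: 1054.11 mm
S3–S8: 1143.75 mm
S4–S5: 780.03 mm
S4–S6: 428.57 mm
S4–S7: 765.96 mm
S4–S8: 790.24 mm
S5–S6: 477.44 mm
S5–S7: 897.35 mm
S5–S8: 982.78 mm
S6–S7: 506.52 mm
S6–S8: 574.00 mm
S7–S8: 91.92 mm
Closest pair: S7–S8 at 91.92 mm.

S7 and S8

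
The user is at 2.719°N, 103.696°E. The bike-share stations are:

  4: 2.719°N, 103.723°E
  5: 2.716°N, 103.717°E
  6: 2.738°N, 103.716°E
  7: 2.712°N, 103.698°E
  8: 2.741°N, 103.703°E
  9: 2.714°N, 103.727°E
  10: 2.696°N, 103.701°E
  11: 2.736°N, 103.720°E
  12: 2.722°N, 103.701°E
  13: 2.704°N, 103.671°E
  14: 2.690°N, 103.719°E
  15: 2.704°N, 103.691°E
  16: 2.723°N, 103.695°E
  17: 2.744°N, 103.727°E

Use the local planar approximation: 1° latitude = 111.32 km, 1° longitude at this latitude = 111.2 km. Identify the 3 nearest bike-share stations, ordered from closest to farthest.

16, 12, 7

Distances from 2.719°N, 103.696°E:
4: 3.002 km
5: 2.359 km
6: 3.069 km
7: 0.810 km
8: 2.570 km
9: 3.492 km
10: 2.620 km
11: 3.272 km
12: 0.649 km
13: 3.243 km
14: 4.119 km
15: 1.760 km
16: 0.459 km
17: 4.430 km
Sorted: 16 (0.459 km) < 12 (0.649 km) < 7 (0.810 km) < 15 (1.760 km) < 5 (2.359 km) < …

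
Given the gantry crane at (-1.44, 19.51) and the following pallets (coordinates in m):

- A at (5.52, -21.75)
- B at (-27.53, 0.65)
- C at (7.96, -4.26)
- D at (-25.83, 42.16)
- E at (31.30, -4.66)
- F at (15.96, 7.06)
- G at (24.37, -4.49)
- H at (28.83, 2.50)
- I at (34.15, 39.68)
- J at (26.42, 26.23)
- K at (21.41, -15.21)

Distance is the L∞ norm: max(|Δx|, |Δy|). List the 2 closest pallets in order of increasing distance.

F, C

Distances from (-1.44, 19.51):
A: max(|6.96|, |-41.26|) = 41.26 m
B: max(|-26.09|, |-18.86|) = 26.09 m
C: max(|9.40|, |-23.77|) = 23.77 m
D: max(|-24.39|, |22.65|) = 24.39 m
E: max(|32.74|, |-24.17|) = 32.74 m
F: max(|17.40|, |-12.45|) = 17.40 m
G: max(|25.81|, |-24.00|) = 25.81 m
H: max(|30.27|, |-17.01|) = 30.27 m
I: max(|35.59|, |20.17|) = 35.59 m
J: max(|27.86|, |6.72|) = 27.86 m
K: max(|22.85|, |-34.72|) = 34.72 m
Sorted: F (17.40 m) < C (23.77 m) < D (24.39 m) < G (25.81 m) < …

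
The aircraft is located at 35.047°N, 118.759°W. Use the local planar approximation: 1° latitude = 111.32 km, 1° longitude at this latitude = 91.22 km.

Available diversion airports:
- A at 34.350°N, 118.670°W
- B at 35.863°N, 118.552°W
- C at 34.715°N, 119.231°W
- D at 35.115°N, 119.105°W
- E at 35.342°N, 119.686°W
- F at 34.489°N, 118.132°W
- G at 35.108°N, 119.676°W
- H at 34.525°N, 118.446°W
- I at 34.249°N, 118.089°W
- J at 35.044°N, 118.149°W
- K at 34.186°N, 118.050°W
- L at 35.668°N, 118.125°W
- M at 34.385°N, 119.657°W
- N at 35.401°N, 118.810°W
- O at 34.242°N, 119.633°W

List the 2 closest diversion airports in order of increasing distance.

Distances from 35.047°N, 118.759°W:
A: √((-0.697·111.32)² + (0.089·91.22)²) = √(6020.21431 + 65.91134) = 78.014 km
B: √((0.816·111.32)² + (0.207·91.22)²) = √(8251.38237 + 356.55032) = 92.779 km
C: √((-0.332·111.32)² + (-0.472·91.22)²) = √(1365.91150 + 1853.80536) = 56.743 km
D: √((0.068·111.32)² + (-0.346·91.22)²) = √(57.30127 + 996.16742) = 32.457 km
E: √((0.295·111.32)² + (-0.927·91.22)²) = √(1078.42619 + 7150.55257) = 90.714 km
F: √((-0.558·111.32)² + (0.627·91.22)²) = √(3858.46703 + 3271.26116) = 84.438 km
G: √((0.061·111.32)² + (-0.917·91.22)²) = √(46.11116 + 6997.11170) = 83.924 km
H: √((-0.522·111.32)² + (0.313·91.22)²) = √(3376.66053 + 815.20871) = 64.745 km
I: √((-0.798·111.32)² + (0.670·91.22)²) = √(7891.36585 + 3735.33658) = 107.827 km
J: √((-0.003·111.32)² + (0.610·91.22)²) = √(0.11153 + 3096.27699) = 55.645 km
K: √((-0.861·111.32)² + (0.709·91.22)²) = √(9186.55540 + 4182.85304) = 115.626 km
L: √((0.621·111.32)² + (0.634·91.22)²) = √(4778.91819 + 3344.71141) = 90.131 km
M: √((-0.662·111.32)² + (-0.898·91.22)²) = √(5430.78205 + 6710.15897) = 110.186 km
N: √((0.354·111.32)² + (-0.051·91.22)²) = √(1552.93372 + 21.64315) = 39.681 km
O: √((-0.805·111.32)² + (-0.874·91.22)²) = √(8030.41808 + 6356.27972) = 119.945 km
Sorted: D (32.457 km) < N (39.681 km) < J (55.645 km) < C (56.743 km) < …

D, N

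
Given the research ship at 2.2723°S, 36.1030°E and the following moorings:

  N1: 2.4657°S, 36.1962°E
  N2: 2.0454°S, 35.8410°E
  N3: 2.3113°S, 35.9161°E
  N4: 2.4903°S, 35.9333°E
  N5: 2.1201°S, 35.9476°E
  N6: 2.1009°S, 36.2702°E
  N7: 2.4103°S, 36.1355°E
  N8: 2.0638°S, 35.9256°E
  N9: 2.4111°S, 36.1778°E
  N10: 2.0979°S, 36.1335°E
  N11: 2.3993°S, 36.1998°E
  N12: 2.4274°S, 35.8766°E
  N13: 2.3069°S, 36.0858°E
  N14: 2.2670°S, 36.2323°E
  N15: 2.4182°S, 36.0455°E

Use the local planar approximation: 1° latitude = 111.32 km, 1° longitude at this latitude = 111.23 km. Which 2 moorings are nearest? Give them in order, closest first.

Distances from 2.2723°S, 36.1030°E:
N1: 23.8951 km
N2: 38.5651 km
N3: 21.2374 km
N4: 30.7444 km
N5: 24.2041 km
N6: 26.6445 km
N7: 15.7818 km
N8: 30.4643 km
N9: 17.5489 km
N10: 19.7084 km
N11: 17.7708 km
N12: 30.5330 km
N13: 4.3006 km
N14: 14.3941 km
N15: 17.4555 km
Sorted: N13 (4.3006 km) < N14 (14.3941 km) < N7 (15.7818 km) < N15 (17.4555 km) < …

N13, N14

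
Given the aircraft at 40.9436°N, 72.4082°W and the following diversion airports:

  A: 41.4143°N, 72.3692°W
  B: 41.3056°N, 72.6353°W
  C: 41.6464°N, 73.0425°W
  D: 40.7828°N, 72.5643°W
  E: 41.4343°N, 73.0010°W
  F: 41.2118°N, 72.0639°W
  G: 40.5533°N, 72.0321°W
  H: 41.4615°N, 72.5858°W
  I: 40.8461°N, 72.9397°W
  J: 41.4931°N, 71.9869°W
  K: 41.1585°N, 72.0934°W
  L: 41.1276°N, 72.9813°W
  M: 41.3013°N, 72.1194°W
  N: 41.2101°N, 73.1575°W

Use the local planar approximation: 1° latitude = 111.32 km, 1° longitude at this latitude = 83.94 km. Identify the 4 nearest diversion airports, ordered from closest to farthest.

Distances from 40.9436°N, 72.4082°W:
A: 52.5005 km
B: 44.5792 km
C: 94.6343 km
D: 22.1835 km
E: 73.8910 km
F: 41.5527 km
G: 53.7066 km
H: 59.5489 km
I: 45.9154 km
J: 70.6570 km
K: 35.6446 km
L: 52.2852 km
M: 46.6180 km
N: 69.5418 km
Sorted: D (22.1835 km) < K (35.6446 km) < F (41.5527 km) < B (44.5792 km) < I (45.9154 km) < M (46.6180 km) < …

D, K, F, B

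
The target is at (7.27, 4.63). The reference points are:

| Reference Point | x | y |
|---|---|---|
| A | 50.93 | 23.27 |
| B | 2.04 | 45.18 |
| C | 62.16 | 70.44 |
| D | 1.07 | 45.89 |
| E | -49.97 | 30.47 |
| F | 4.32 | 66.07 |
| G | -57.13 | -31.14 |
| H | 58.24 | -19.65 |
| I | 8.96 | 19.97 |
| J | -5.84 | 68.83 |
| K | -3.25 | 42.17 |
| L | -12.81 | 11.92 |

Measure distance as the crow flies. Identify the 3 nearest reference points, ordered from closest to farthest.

Distances from (7.27, 4.63):
A: √((43.66)² + (18.64)²) = √(1906.1956 + 347.4496) = 47.47
B: √((-5.23)² + (40.55)²) = √(27.3529 + 1644.3025) = 40.89
C: √((54.89)² + (65.81)²) = √(3012.9121 + 4330.9561) = 85.70
D: √((-6.20)² + (41.26)²) = √(38.4400 + 1702.3876) = 41.72
E: √((-57.24)² + (25.84)²) = √(3276.4176 + 667.7056) = 62.80
F: √((-2.95)² + (61.44)²) = √(8.7025 + 3774.8736) = 61.51
G: √((-64.40)² + (-35.77)²) = √(4147.3600 + 1279.4929) = 73.67
H: √((50.97)² + (-24.28)²) = √(2597.9409 + 589.5184) = 56.46
I: √((1.69)² + (15.34)²) = √(2.8561 + 235.3156) = 15.43
J: √((-13.11)² + (64.20)²) = √(171.8721 + 4121.6400) = 65.52
K: √((-10.52)² + (37.54)²) = √(110.6704 + 1409.2516) = 38.99
L: √((-20.08)² + (7.29)²) = √(403.2064 + 53.1441) = 21.36
Sorted: I (15.43) < L (21.36) < K (38.99) < B (40.89) < D (41.72) < …

I, L, K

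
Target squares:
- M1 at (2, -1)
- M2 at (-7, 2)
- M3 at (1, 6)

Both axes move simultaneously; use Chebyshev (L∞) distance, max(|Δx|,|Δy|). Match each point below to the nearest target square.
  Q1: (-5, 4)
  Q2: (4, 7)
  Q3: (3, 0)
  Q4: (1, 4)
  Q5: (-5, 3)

Q1→M2; Q2→M3; Q3→M1; Q4→M3; Q5→M2

Q1 at (-5, 4):
  M1: max(|7|, |-5|) = 7
  M2: max(|-2|, |-2|) = 2
  M3: max(|6|, |2|) = 6
  → nearest: M2 (2)
Q2 at (4, 7):
  M1: max(|-2|, |-8|) = 8
  M2: max(|-11|, |-5|) = 11
  M3: max(|-3|, |-1|) = 3
  → nearest: M3 (3)
Q3 at (3, 0):
  M1: max(|-1|, |-1|) = 1
  M2: max(|-10|, |2|) = 10
  M3: max(|-2|, |6|) = 6
  → nearest: M1 (1)
Q4 at (1, 4):
  M1: max(|1|, |-5|) = 5
  M2: max(|-8|, |-2|) = 8
  M3: max(|0|, |2|) = 2
  → nearest: M3 (2)
Q5 at (-5, 3):
  M1: max(|7|, |-4|) = 7
  M2: max(|-2|, |-1|) = 2
  M3: max(|6|, |3|) = 6
  → nearest: M2 (2)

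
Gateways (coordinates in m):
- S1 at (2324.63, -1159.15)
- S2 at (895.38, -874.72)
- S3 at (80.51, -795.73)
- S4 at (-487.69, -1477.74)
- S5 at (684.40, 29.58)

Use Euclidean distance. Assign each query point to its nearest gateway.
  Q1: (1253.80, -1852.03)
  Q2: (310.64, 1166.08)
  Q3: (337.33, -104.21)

Q1→S2; Q2→S5; Q3→S5

Q1 at (1253.80, -1852.03):
  S1: √((1070.83)² + (692.88)²) = √(1146676.8889 + 480082.6944) = 1275.44 m
  S2: √((-358.42)² + (977.31)²) = √(128464.8964 + 955134.8361) = 1040.96 m
  S3: √((-1173.29)² + (1056.30)²) = √(1376609.4241 + 1115769.6900) = 1578.73 m
  S4: √((-1741.49)² + (374.29)²) = √(3032787.4201 + 140093.0041) = 1781.26 m
  S5: √((-569.40)² + (1881.61)²) = √(324216.3600 + 3540456.1921) = 1965.88 m
  → nearest: S2 (1040.96 m)
Q2 at (310.64, 1166.08):
  S1: √((2013.99)² + (-2325.23)²) = √(4056155.7201 + 5406694.5529) = 3076.17 m
  S2: √((584.74)² + (-2040.80)²) = √(341920.8676 + 4164864.6400) = 2122.92 m
  S3: √((-230.13)² + (-1961.81)²) = √(52959.8169 + 3848698.4761) = 1975.26 m
  S4: √((-798.33)² + (-2643.82)²) = √(637330.7889 + 6989784.1924) = 2761.72 m
  S5: √((373.76)² + (-1136.50)²) = √(139696.5376 + 1291632.2500) = 1196.38 m
  → nearest: S5 (1196.38 m)
Q3 at (337.33, -104.21):
  S1: √((1987.30)² + (-1054.94)²) = √(3949361.2900 + 1112898.4036) = 2249.95 m
  S2: √((558.05)² + (-770.51)²) = √(311419.8025 + 593685.6601) = 951.37 m
  S3: √((-256.82)² + (-691.52)²) = √(65956.5124 + 478199.9104) = 737.67 m
  S4: √((-825.02)² + (-1373.53)²) = √(680658.0004 + 1886584.6609) = 1602.26 m
  S5: √((347.07)² + (133.79)²) = √(120457.5849 + 17899.7641) = 371.96 m
  → nearest: S5 (371.96 m)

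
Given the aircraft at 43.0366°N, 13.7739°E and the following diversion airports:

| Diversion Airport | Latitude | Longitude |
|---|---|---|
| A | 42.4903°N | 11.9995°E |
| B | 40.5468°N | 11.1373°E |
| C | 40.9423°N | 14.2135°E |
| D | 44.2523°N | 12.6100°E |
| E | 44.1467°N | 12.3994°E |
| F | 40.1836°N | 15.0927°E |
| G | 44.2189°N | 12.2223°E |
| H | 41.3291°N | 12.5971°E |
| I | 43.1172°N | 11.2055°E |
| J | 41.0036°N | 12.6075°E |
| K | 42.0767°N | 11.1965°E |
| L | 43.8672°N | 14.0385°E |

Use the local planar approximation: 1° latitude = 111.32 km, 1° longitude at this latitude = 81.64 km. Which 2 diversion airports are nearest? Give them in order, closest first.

L, A

Distances from 43.0366°N, 13.7739°E:
A: √((-0.5463·111.32)² + (-1.7744·81.64)²) = √(3698.356705 + 20985.003680) = 157.1094 km
B: √((-2.4898·111.32)² + (-2.6366·81.64)²) = √(76820.180016 + 46333.433836) = 350.9325 km
C: √((-2.0943·111.32)² + (0.4396·81.64)²) = √(54353.082716 + 1288.016301) = 235.8837 km
D: √((1.2157·111.32)² + (-1.1639·81.64)²) = √(18314.675521 + 9028.951672) = 165.3591 km
E: √((1.1101·111.32)² + (-1.3745·81.64)²) = √(15271.109831 + 12592.022193) = 166.9225 km
F: √((-2.8530·111.32)² + (1.3188·81.64)²) = √(100867.193808 + 11592.146713) = 335.3496 km
G: √((1.1823·111.32)² + (-1.5516·81.64)²) = √(17322.149181 + 16045.953671) = 182.6694 km
H: √((-1.7075·111.32)² + (-1.1768·81.64)²) = √(36129.988225 + 9230.204253) = 212.9793 km
I: √((0.0806·111.32)² + (-2.5684·81.64)²) = √(80.503818 + 43967.453665) = 209.8761 km
J: √((-2.0330·111.32)² + (-1.1664·81.64)²) = √(51217.827440 + 9067.780818) = 245.5313 km
K: √((-0.9599·111.32)² + (-2.5774·81.64)²) = √(11418.219268 + 44276.128627) = 235.9965 km
L: √((0.8306·111.32)² + (0.2646·81.64)²) = √(8549.293934 + 466.643985) = 94.9523 km
Sorted: L (94.9523 km) < A (157.1094 km) < D (165.3591 km) < E (166.9225 km) < …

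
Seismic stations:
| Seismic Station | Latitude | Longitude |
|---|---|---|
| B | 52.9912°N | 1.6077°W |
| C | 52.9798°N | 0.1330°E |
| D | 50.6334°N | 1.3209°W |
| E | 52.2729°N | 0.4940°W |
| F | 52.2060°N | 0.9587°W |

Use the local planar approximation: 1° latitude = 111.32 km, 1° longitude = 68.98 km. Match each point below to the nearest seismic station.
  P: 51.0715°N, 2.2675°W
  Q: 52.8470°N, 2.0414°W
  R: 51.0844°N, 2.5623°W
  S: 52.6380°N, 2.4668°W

P at 51.0715°N, 2.2675°W:
  B: √((1.9197·111.32)² + (0.6598·68.98)²) = √(45668.119111 + 2071.433533) = 218.4938 km
  C: √((1.9083·111.32)² + (2.4005·68.98)²) = √(45127.335930 + 27418.885671) = 269.3441 km
  D: √((-0.4381·111.32)² + (0.9466·68.98)²) = √(2378.443842 + 4263.628733) = 81.4989 km
  E: √((1.2014·111.32)² + (1.7735·68.98)²) = √(17886.346943 + 14966.104236) = 181.2525 km
  F: √((1.1345·111.32)² + (1.3088·68.98)²) = √(15949.805660 + 8150.663294) = 155.2433 km
  → nearest: D (81.4989 km)
Q at 52.8470°N, 2.0414°W:
  B: √((0.1442·111.32)² + (0.4337·68.98)²) = √(257.677748 + 895.004511) = 33.9512 km
  C: √((0.1328·111.32)² + (2.1744·68.98)²) = √(218.545841 + 22497.033698) = 150.7169 km
  D: √((-2.2136·111.32)² + (0.7205·68.98)²) = √(60721.807068 + 2470.098946) = 251.3800 km
  E: √((-0.5741·111.32)² + (1.5474·68.98)²) = √(4084.336251 + 11393.353309) = 124.4094 km
  F: √((-0.6410·111.32)² + (1.0827·68.98)²) = √(5091.695861 + 5577.796348) = 103.2932 km
  → nearest: B (33.9512 km)
R at 51.0844°N, 2.5623°W:
  B: √((1.9068·111.32)² + (0.9546·68.98)²) = √(45056.420036 + 4335.999666) = 222.2441 km
  C: √((1.8954·111.32)² + (2.6953·68.98)²) = √(44519.281633 + 34566.913484) = 281.2227 km
  D: √((-0.4510·111.32)² + (1.2414·68.98)²) = √(2520.574156 + 7332.800376) = 99.2642 km
  E: √((1.1885·111.32)² + (2.0683·68.98)²) = √(17504.300787 + 20355.109545) = 194.5749 km
  F: √((1.1216·111.32)² + (1.6036·68.98)²) = √(15589.148589 + 12235.972020) = 166.8086 km
  → nearest: D (99.2642 km)
S at 52.6380°N, 2.4668°W:
  B: √((0.3532·111.32)² + (0.8591·68.98)²) = √(1545.922739 + 3511.832698) = 71.1179 km
  C: √((0.3418·111.32)² + (2.5998·68.98)²) = √(1447.739794 + 32160.756724) = 183.3262 km
  D: √((-2.0046·111.32)² + (1.1459·68.98)²) = √(49796.847238 + 6247.982708) = 236.7379 km
  E: √((-0.3651·111.32)² + (1.9728·68.98)²) = √(1651.847922 + 18518.785381) = 142.0234 km
  F: √((-0.4320·111.32)² + (1.5081·68.98)²) = √(2312.671183 + 10821.978330) = 114.6065 km
  → nearest: B (71.1179 km)

P→D; Q→B; R→D; S→B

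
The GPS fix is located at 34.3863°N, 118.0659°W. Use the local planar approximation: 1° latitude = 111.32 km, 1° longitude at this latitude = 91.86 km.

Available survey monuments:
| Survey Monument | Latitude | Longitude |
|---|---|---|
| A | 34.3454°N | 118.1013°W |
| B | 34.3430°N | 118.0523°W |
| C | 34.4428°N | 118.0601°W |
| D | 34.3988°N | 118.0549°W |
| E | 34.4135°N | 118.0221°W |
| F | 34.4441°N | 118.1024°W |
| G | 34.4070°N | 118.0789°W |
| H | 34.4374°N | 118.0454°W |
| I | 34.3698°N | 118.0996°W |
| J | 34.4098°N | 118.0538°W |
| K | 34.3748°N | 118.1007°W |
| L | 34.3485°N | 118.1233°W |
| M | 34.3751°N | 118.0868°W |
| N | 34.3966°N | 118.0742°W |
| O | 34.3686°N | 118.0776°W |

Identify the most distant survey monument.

Distances from 34.3863°N, 118.0659°W:
A: √((-0.0409·111.32)² + (-0.0354·91.86)²) = √(20.729700 + 10.574489) = 5.5950 km
B: √((-0.0433·111.32)² + (0.0136·91.86)²) = √(23.233904 + 1.560740) = 4.9794 km
C: √((0.0565·111.32)² + (0.0058·91.86)²) = √(39.558817 + 0.283863) = 6.3121 km
D: √((0.0125·111.32)² + (0.0110·91.86)²) = √(1.936272 + 1.021029) = 1.7197 km
E: √((0.0272·111.32)² + (0.0438·91.86)²) = √(9.168203 + 16.188295) = 5.0355 km
F: √((0.0578·111.32)² + (-0.0365·91.86)²) = √(41.400165 + 11.241871) = 7.2555 km
G: √((0.0207·111.32)² + (-0.0130·91.86)²) = √(5.309909 + 1.426066) = 2.5954 km
H: √((0.0511·111.32)² + (0.0205·91.86)²) = √(32.358486 + 3.546179) = 5.9921 km
I: √((-0.0165·111.32)² + (-0.0337·91.86)²) = √(3.373761 + 9.583247) = 3.5996 km
J: √((0.0235·111.32)² + (0.0121·91.86)²) = √(6.843561 + 1.235446) = 2.8424 km
K: √((-0.0115·111.32)² + (-0.0348·91.86)²) = √(1.638861 + 10.219070) = 3.4435 km
L: √((-0.0378·111.32)² + (-0.0574·91.86)²) = √(17.706389 + 27.802040) = 6.7460 km
M: √((-0.0112·111.32)² + (-0.0209·91.86)²) = √(1.554470 + 3.685916) = 2.2892 km
N: √((0.0103·111.32)² + (-0.0083·91.86)²) = √(1.314682 + 0.581312) = 1.3770 km
O: √((-0.0177·111.32)² + (-0.0117·91.86)²) = √(3.882334 + 1.155113) = 2.2444 km
Maximum: F at 7.2555 km.

F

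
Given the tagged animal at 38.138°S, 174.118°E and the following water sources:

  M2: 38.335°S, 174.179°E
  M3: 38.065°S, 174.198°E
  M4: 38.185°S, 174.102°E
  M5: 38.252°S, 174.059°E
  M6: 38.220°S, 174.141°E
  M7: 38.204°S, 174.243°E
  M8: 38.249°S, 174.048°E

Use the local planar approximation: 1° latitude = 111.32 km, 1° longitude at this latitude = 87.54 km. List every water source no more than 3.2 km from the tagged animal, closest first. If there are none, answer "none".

Distances from 38.138°S, 174.118°E:
M2: √((-0.197·111.32)² + (0.061·87.54)²) = √(480.92665 + 28.51496) = 22.571 km
M3: √((0.073·111.32)² + (0.080·87.54)²) = √(66.03773 + 49.04481) = 10.728 km
M4: √((-0.047·111.32)² + (-0.016·87.54)²) = √(27.37424 + 1.96179) = 5.416 km
M5: √((-0.114·111.32)² + (-0.059·87.54)²) = √(161.04828 + 26.67578) = 13.701 km
M6: √((-0.082·111.32)² + (0.023·87.54)²) = √(83.32477 + 4.05386) = 9.348 km
M7: √((-0.066·111.32)² + (0.125·87.54)²) = √(53.98017 + 119.73831) = 13.180 km
M8: √((-0.111·111.32)² + (-0.070·87.54)²) = √(152.68359 + 37.54993) = 13.793 km
Threshold 3.2 km: none within range.

none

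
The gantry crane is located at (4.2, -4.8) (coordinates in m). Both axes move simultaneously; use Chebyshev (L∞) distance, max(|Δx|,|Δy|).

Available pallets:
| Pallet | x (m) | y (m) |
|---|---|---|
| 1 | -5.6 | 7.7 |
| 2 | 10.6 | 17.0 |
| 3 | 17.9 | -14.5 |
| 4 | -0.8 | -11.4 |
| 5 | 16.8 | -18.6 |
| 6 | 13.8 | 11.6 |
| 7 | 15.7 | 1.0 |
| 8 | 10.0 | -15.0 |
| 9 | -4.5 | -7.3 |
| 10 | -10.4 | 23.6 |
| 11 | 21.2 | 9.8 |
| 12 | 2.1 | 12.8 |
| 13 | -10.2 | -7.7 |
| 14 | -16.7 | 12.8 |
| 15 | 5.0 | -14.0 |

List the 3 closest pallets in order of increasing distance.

4, 9, 15

Distances from (4.2, -4.8):
1: max(|-9.8|, |12.5|) = 12.5 m
2: max(|6.4|, |21.8|) = 21.8 m
3: max(|13.7|, |-9.7|) = 13.7 m
4: max(|-5.0|, |-6.6|) = 6.6 m
5: max(|12.6|, |-13.8|) = 13.8 m
6: max(|9.6|, |16.4|) = 16.4 m
7: max(|11.5|, |5.8|) = 11.5 m
8: max(|5.8|, |-10.2|) = 10.2 m
9: max(|-8.7|, |-2.5|) = 8.7 m
10: max(|-14.6|, |28.4|) = 28.4 m
11: max(|17.0|, |14.6|) = 17.0 m
12: max(|-2.1|, |17.6|) = 17.6 m
13: max(|-14.4|, |-2.9|) = 14.4 m
14: max(|-20.9|, |17.6|) = 20.9 m
15: max(|0.8|, |-9.2|) = 9.2 m
Sorted: 4 (6.6 m) < 9 (8.7 m) < 15 (9.2 m) < 8 (10.2 m) < 7 (11.5 m) < …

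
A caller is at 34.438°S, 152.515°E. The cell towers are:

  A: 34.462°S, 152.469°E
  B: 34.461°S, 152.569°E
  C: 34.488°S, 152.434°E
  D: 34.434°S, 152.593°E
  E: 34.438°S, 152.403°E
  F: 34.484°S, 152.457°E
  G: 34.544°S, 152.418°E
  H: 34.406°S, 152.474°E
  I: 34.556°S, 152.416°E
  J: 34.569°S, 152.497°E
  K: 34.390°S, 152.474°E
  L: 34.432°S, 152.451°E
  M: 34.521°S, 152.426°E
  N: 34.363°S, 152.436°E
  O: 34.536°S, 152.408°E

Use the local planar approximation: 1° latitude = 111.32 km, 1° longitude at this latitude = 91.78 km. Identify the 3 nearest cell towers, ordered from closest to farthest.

Distances from 34.438°S, 152.515°E:
A: 4.996 km
B: 5.578 km
C: 9.287 km
D: 7.173 km
E: 10.279 km
F: 7.386 km
G: 14.782 km
H: 5.182 km
I: 15.972 km
J: 14.676 km
K: 6.535 km
L: 5.912 km
M: 12.333 km
N: 11.058 km
O: 14.678 km
Sorted: A (4.996 km) < H (5.182 km) < B (5.578 km) < L (5.912 km) < K (6.535 km) < …

A, H, B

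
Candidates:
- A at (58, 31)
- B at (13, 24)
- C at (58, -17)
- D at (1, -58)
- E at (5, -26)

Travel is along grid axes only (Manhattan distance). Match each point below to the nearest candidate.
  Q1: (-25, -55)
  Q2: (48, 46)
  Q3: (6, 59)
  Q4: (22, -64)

Q1 at (-25, -55):
  A: |83| + |86| = 83 + 86 = 169
  B: |38| + |79| = 38 + 79 = 117
  C: |83| + |38| = 83 + 38 = 121
  D: |26| + |-3| = 26 + 3 = 29
  E: |30| + |29| = 30 + 29 = 59
  → nearest: D (29)
Q2 at (48, 46):
  A: |10| + |-15| = 10 + 15 = 25
  B: |-35| + |-22| = 35 + 22 = 57
  C: |10| + |-63| = 10 + 63 = 73
  D: |-47| + |-104| = 47 + 104 = 151
  E: |-43| + |-72| = 43 + 72 = 115
  → nearest: A (25)
Q3 at (6, 59):
  A: |52| + |-28| = 52 + 28 = 80
  B: |7| + |-35| = 7 + 35 = 42
  C: |52| + |-76| = 52 + 76 = 128
  D: |-5| + |-117| = 5 + 117 = 122
  E: |-1| + |-85| = 1 + 85 = 86
  → nearest: B (42)
Q4 at (22, -64):
  A: |36| + |95| = 36 + 95 = 131
  B: |-9| + |88| = 9 + 88 = 97
  C: |36| + |47| = 36 + 47 = 83
  D: |-21| + |6| = 21 + 6 = 27
  E: |-17| + |38| = 17 + 38 = 55
  → nearest: D (27)

Q1→D; Q2→A; Q3→B; Q4→D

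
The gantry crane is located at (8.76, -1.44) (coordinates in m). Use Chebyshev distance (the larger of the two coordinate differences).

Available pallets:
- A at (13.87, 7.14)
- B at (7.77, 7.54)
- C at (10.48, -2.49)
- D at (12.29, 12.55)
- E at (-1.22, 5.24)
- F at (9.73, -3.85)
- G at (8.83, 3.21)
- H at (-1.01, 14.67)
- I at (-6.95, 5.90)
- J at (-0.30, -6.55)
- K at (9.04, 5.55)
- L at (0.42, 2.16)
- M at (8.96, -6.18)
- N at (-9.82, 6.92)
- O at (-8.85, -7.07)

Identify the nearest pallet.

C

Distances from (8.76, -1.44):
A: 8.58 m
B: 8.98 m
C: 1.72 m
D: 13.99 m
E: 9.98 m
F: 2.41 m
G: 4.65 m
H: 16.11 m
I: 15.71 m
J: 9.06 m
K: 6.99 m
L: 8.34 m
M: 4.74 m
N: 18.58 m
O: 17.61 m
Minimum: C at 1.72 m.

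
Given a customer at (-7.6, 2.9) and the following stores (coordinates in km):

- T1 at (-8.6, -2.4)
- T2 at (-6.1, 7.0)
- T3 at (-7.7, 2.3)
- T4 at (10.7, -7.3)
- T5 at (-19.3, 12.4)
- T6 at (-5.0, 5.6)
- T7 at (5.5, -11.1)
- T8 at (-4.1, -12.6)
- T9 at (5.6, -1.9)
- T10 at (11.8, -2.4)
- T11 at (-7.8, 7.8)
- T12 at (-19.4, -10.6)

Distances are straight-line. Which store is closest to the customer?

T3

Distances from (-7.6, 2.9):
T1: √((-1.0)² + (-5.3)²) = √(1.000 + 28.090) = 5.4 km
T2: √((1.5)² + (4.1)²) = √(2.250 + 16.810) = 4.4 km
T3: √((-0.1)² + (-0.6)²) = √(0.010 + 0.360) = 0.6 km
T4: √((18.3)² + (-10.2)²) = √(334.890 + 104.040) = 21.0 km
T5: √((-11.7)² + (9.5)²) = √(136.890 + 90.250) = 15.1 km
T6: √((2.6)² + (2.7)²) = √(6.760 + 7.290) = 3.7 km
T7: √((13.1)² + (-14.0)²) = √(171.610 + 196.000) = 19.2 km
T8: √((3.5)² + (-15.5)²) = √(12.250 + 240.250) = 15.9 km
T9: √((13.2)² + (-4.8)²) = √(174.240 + 23.040) = 14.0 km
T10: √((19.4)² + (-5.3)²) = √(376.360 + 28.090) = 20.1 km
T11: √((-0.2)² + (4.9)²) = √(0.040 + 24.010) = 4.9 km
T12: √((-11.8)² + (-13.5)²) = √(139.240 + 182.250) = 17.9 km
Minimum: T3 at 0.6 km.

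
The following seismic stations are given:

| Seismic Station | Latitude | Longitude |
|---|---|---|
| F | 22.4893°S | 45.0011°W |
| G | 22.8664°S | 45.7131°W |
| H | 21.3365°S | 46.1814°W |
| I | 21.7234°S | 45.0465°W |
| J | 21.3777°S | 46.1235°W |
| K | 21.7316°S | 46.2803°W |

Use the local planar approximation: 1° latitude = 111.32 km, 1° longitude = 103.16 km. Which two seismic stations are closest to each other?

Pairwise distances:
F–G: √((-0.3771·111.32)² + (-0.7120·103.16)²) = √(1762.217299 + 5394.890748) = 84.5997 km
F–H: √((1.1528·111.32)² + (-1.1803·103.16)²) = √(16468.510875 + 14825.436233) = 176.9010 km
F–I: √((0.7659·111.32)² + (-0.0454·103.16)²) = √(7269.265554 + 21.934835) = 85.3885 km
F–J: √((1.1116·111.32)² + (-1.1224·103.16)²) = √(15312.407265 + 13406.579349) = 169.4668 km
F–K: √((0.7577·111.32)² + (-1.2792·103.16)²) = √(7114.444075 + 17414.041231) = 156.6157 km
G–H: √((1.5299·111.32)² + (-0.4683·103.16)²) = √(29004.974273 + 2333.839481) = 177.0277 km
G–I: √((1.1430·111.32)² + (0.6666·103.16)²) = √(16189.702046 + 4728.825471) = 144.6324 km
G–J: √((1.4887·111.32)² + (-0.4104·103.16)²) = √(27463.809125 + 1792.410053) = 171.0445 km
G–K: √((1.1348·111.32)² + (-0.5672·103.16)²) = √(15958.242106 + 3423.695337) = 139.2190 km
H–I: √((-0.3869·111.32)² + (1.1349·103.16)²) = √(1854.999747 + 13706.856275) = 124.7472 km
H–J: √((-0.0412·111.32)² + (0.0579·103.16)²) = √(21.034918 + 35.676299) = 7.5307 km
H–K: √((-0.3951·111.32)² + (-0.0989·103.16)²) = √(1934.463121 + 104.091496) = 45.1504 km
I–J: √((0.3457·111.32)² + (-1.0770·103.16)²) = √(1480.966226 + 12343.947715) = 117.5794 km
I–K: √((-0.0082·111.32)² + (-1.2338·103.16)²) = √(0.833248 + 16199.894966) = 127.2821 km
J–K: √((-0.3539·111.32)² + (-0.1568·103.16)²) = √(1552.056477 + 261.646412) = 42.5876 km
Closest pair: H–J at 7.5307 km.

H and J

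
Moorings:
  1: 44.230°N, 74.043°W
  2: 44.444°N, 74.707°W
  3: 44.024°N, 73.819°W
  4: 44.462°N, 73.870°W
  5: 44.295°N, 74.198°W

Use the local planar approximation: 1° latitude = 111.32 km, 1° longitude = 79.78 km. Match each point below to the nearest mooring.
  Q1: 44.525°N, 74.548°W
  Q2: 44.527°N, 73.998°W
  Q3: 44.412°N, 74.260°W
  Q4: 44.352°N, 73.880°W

Q1→2; Q2→4; Q3→5; Q4→4

Q1 at 44.525°N, 74.548°W:
  1: 51.977 km
  2: 15.563 km
  3: 80.579 km
  4: 54.544 km
  5: 37.885 km
  → nearest: 2 (15.563 km)
Q2 at 44.527°N, 73.998°W:
  1: 33.256 km
  2: 57.314 km
  3: 57.786 km
  4: 12.516 km
  5: 30.358 km
  → nearest: 4 (12.516 km)
Q3 at 44.412°N, 74.260°W:
  1: 26.649 km
  2: 35.839 km
  3: 55.708 km
  4: 31.608 km
  5: 13.932 km
  → nearest: 5 (13.932 km)
Q4 at 44.352°N, 73.880°W:
  1: 18.803 km
  2: 66.768 km
  3: 36.836 km
  4: 12.271 km
  5: 26.152 km
  → nearest: 4 (12.271 km)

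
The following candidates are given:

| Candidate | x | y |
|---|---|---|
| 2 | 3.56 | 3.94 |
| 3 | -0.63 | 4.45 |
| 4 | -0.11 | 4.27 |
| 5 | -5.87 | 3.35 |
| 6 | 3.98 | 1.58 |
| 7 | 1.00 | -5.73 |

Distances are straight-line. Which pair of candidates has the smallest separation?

3 and 4

Pairwise distances:
3–4: 0.55
2–6: 2.40
2–4: 3.68
2–3: 4.22
4–6: 4.90
3–5: 5.35
3–6: 5.43
4–5: 5.83
6–7: 7.89
2–5: 9.45
2–7: 10.00
5–6: 10.01
4–7: 10.06
3–7: 10.31
5–7: 11.39
Closest pair: 3–4 at 0.55.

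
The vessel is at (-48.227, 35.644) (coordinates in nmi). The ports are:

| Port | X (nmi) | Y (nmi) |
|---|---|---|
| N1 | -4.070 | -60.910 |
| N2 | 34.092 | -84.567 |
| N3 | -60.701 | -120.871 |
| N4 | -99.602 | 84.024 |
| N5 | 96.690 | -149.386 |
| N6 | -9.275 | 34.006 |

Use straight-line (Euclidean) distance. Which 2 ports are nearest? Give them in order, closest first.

Distances from (-48.227, 35.644):
N1: 106.172 nmi
N2: 145.695 nmi
N3: 157.011 nmi
N4: 70.569 nmi
N5: 235.026 nmi
N6: 38.986 nmi
Sorted: N6 (38.986 nmi) < N4 (70.569 nmi) < N1 (106.172 nmi) < N2 (145.695 nmi) < …

N6, N4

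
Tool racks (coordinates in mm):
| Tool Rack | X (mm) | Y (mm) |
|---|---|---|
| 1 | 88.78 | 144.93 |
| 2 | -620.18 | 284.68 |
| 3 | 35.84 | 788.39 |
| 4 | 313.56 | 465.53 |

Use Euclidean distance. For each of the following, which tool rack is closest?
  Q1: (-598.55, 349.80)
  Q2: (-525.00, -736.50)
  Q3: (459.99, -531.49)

Q1 at (-598.55, 349.80):
  1: √((687.33)² + (-204.87)²) = √(472422.5289 + 41971.7169) = 717.21 mm
  2: √((-21.63)² + (-65.12)²) = √(467.8569 + 4240.6144) = 68.62 mm
  3: √((634.39)² + (438.59)²) = √(402450.6721 + 192361.1881) = 771.24 mm
  4: √((912.11)² + (115.73)²) = √(831944.6521 + 13393.4329) = 919.42 mm
  → nearest: 2 (68.62 mm)
Q2 at (-525.00, -736.50):
  1: √((613.78)² + (881.43)²) = √(376725.8884 + 776918.8449) = 1074.08 mm
  2: √((-95.18)² + (1021.18)²) = √(9059.2324 + 1042808.5924) = 1025.61 mm
  3: √((560.84)² + (1524.89)²) = √(314541.5056 + 2325289.5121) = 1624.76 mm
  4: √((838.56)² + (1202.03)²) = √(703182.8736 + 1444876.1209) = 1465.63 mm
  → nearest: 2 (1025.61 mm)
Q3 at (459.99, -531.49):
  1: √((-371.21)² + (676.42)²) = √(137796.8641 + 457544.0164) = 771.58 mm
  2: √((-1080.17)² + (816.17)²) = √(1166767.2289 + 666133.4689) = 1353.85 mm
  3: √((-424.15)² + (1319.88)²) = √(179903.2225 + 1742083.2144) = 1386.36 mm
  4: √((-146.43)² + (997.02)²) = √(21441.7449 + 994048.8804) = 1007.72 mm
  → nearest: 1 (771.58 mm)

Q1→2; Q2→2; Q3→1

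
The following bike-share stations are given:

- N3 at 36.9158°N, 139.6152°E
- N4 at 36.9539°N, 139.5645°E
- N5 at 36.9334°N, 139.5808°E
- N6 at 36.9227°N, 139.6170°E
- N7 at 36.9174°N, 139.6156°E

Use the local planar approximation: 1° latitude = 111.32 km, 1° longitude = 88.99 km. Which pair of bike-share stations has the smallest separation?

N3 and N7

Pairwise distances:
N3–N4: √((0.0381·111.32)² + (-0.0507·88.99)²) = √(17.988558 + 20.356276) = 6.1923 km
N3–N5: √((0.0176·111.32)² + (-0.0344·88.99)²) = √(3.838590 + 9.371288) = 3.6345 km
N3–N6: √((0.0069·111.32)² + (0.0018·88.99)²) = √(0.589990 + 0.025658) = 0.7846 km
N3–N7: √((0.0016·111.32)² + (0.0004·88.99)²) = √(0.031724 + 0.001267) = 0.1816 km
N4–N5: √((-0.0205·111.32)² + (0.0163·88.99)²) = √(5.207798 + 2.104058) = 2.7040 km
N4–N6: √((-0.0312·111.32)² + (0.0525·88.99)²) = √(12.063007 + 21.827350) = 5.8215 km
N4–N7: √((-0.0365·111.32)² + (0.0511·88.99)²) = √(16.509432 + 20.678747) = 6.0982 km
N5–N6: √((-0.0107·111.32)² + (0.0362·88.99)²) = √(1.418776 + 10.377663) = 3.4346 km
N5–N7: √((-0.0160·111.32)² + (0.0348·88.99)²) = √(3.172388 + 9.590492) = 3.5725 km
N6–N7: √((-0.0053·111.32)² + (-0.0014·88.99)²) = √(0.348095 + 0.015522) = 0.6030 km
Closest pair: N3–N7 at 0.1816 km.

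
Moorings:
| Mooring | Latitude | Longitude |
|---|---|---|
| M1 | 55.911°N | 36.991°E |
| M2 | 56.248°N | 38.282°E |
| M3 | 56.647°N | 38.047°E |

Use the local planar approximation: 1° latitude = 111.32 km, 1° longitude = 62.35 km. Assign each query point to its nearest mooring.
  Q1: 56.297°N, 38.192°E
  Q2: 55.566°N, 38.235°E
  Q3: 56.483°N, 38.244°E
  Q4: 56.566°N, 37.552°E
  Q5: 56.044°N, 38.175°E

Q1 at 56.297°N, 38.192°E:
  M1: 86.335 km
  M2: 7.826 km
  M3: 39.997 km
  → nearest: M2 (7.826 km)
Q2 at 55.566°N, 38.235°E:
  M1: 86.551 km
  M2: 75.977 km
  M3: 120.906 km
  → nearest: M2 (75.977 km)
Q3 at 56.483°N, 38.244°E:
  M1: 100.787 km
  M2: 26.267 km
  M3: 22.004 km
  → nearest: M3 (22.004 km)
Q4 at 56.566°N, 37.552°E:
  M1: 80.870 km
  M2: 57.661 km
  M3: 32.153 km
  → nearest: M3 (32.153 km)
Q5 at 56.044°N, 38.175°E:
  M1: 75.292 km
  M2: 23.669 km
  M3: 67.599 km
  → nearest: M2 (23.669 km)

Q1→M2; Q2→M2; Q3→M3; Q4→M3; Q5→M2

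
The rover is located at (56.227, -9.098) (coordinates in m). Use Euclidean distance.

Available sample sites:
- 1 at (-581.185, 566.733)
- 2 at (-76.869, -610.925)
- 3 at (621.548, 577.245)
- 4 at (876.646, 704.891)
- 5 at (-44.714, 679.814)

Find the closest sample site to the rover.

2

Distances from (56.227, -9.098):
1: √((-637.412)² + (575.831)²) = √(406294.05774 + 331581.34056) = 858.997 m
2: √((-133.096)² + (-601.827)²) = √(17714.54522 + 362195.73793) = 616.369 m
3: √((565.321)² + (586.343)²) = √(319587.83304 + 343798.11365) = 814.485 m
4: √((820.419)² + (713.989)²) = √(673087.33556 + 509780.29212) = 1087.597 m
5: √((-100.941)² + (688.912)²) = √(10189.08548 + 474599.74374) = 696.268 m
Minimum: 2 at 616.369 m.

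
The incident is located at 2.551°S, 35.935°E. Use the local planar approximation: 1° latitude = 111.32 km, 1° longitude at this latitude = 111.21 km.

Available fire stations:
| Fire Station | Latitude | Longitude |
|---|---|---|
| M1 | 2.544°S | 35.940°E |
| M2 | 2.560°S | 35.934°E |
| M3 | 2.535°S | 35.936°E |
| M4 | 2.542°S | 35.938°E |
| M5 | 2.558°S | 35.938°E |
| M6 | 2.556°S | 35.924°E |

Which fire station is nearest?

Distances from 2.551°S, 35.935°E:
M1: √((0.007·111.32)² + (0.005·111.21)²) = √(0.60721 + 0.30919) = 0.957 km
M2: √((-0.009·111.32)² + (-0.001·111.21)²) = √(1.00376 + 0.01237) = 1.008 km
M3: √((0.016·111.32)² + (0.001·111.21)²) = √(3.17239 + 0.01237) = 1.785 km
M4: √((0.009·111.32)² + (0.003·111.21)²) = √(1.00376 + 0.11131) = 1.056 km
M5: √((-0.007·111.32)² + (0.003·111.21)²) = √(0.60721 + 0.11131) = 0.848 km
M6: √((-0.005·111.32)² + (-0.011·111.21)²) = √(0.30980 + 1.49649) = 1.344 km
Minimum: M5 at 0.848 km.

M5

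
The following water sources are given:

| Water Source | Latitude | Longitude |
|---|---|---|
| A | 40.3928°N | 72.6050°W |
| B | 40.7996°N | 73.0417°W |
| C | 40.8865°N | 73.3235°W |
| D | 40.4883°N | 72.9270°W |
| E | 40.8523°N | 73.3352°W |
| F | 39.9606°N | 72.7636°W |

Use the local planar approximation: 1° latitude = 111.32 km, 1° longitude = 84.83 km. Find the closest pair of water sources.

C and E

Pairwise distances:
C–E: 3.9344 km
B–E: 25.5794 km
B–C: 25.7883 km
A–D: 29.3111 km
B–D: 35.9940 km
A–F: 49.9582 km
D–E: 53.3008 km
C–D: 55.6440 km
A–B: 58.5071 km
D–F: 60.3568 km
A–E: 80.3330 km
A–C: 82.0695 km
B–F: 96.3309 km
E–F: 110.4741 km
C–F: 113.4882 km
Closest pair: C–E at 3.9344 km.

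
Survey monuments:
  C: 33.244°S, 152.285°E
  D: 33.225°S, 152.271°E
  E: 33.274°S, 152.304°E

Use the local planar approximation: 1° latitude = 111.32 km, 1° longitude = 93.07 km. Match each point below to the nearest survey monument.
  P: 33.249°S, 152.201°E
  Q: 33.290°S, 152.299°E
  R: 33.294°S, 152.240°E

P at 33.249°S, 152.201°E:
  C: 7.838 km
  D: 7.041 km
  E: 9.982 km
  → nearest: D (7.041 km)
Q at 33.290°S, 152.299°E:
  C: 5.284 km
  D: 7.691 km
  E: 1.841 km
  → nearest: E (1.841 km)
R at 33.294°S, 152.240°E:
  C: 6.966 km
  D: 8.205 km
  E: 6.359 km
  → nearest: E (6.359 km)

P→D; Q→E; R→E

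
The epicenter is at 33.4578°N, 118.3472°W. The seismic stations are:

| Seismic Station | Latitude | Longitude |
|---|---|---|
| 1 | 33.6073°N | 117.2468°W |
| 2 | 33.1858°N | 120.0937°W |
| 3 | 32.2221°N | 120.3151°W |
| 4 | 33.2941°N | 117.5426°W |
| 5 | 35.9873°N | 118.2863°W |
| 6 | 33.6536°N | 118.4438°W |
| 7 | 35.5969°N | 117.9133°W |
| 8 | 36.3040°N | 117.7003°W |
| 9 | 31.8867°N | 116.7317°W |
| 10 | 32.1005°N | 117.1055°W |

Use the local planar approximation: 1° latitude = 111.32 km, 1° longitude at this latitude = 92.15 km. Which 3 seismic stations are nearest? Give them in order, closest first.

6, 4, 1

Distances from 33.4578°N, 118.3472°W:
1: 102.7585 km
2: 163.7635 km
3: 227.6118 km
4: 76.3505 km
5: 281.6399 km
6: 23.5441 km
7: 241.4582 km
8: 322.3981 km
9: 229.6737 km
10: 189.5314 km
Sorted: 6 (23.5441 km) < 4 (76.3505 km) < 1 (102.7585 km) < 2 (163.7635 km) < 10 (189.5314 km) < …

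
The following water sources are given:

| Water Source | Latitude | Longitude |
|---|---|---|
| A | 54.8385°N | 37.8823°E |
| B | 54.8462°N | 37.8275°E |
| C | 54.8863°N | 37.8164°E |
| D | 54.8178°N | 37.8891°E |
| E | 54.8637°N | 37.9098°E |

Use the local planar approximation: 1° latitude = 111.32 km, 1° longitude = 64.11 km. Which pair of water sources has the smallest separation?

Pairwise distances:
A–B: √((0.0077·111.32)² + (-0.0548·64.11)²) = √(0.734730 + 12.342771) = 3.6163 km
A–C: √((0.0478·111.32)² + (-0.0659·64.11)²) = √(28.314063 + 17.849349) = 6.7944 km
A–D: √((-0.0207·111.32)² + (0.0068·64.11)²) = √(5.309909 + 0.190051) = 2.3452 km
A–E: √((0.0252·111.32)² + (0.0275·64.11)²) = √(7.869506 + 3.108257) = 3.3133 km
B–C: √((0.0401·111.32)² + (-0.0111·64.11)²) = √(19.926689 + 0.506404) = 4.5203 km
B–D: √((-0.0284·111.32)² + (0.0616·64.11)²) = √(9.995006 + 15.595991) = 5.0588 km
B–E: √((0.0175·111.32)² + (0.0823·64.11)²) = √(3.795094 + 27.838846) = 5.6244 km
C–D: √((-0.0685·111.32)² + (0.0727·64.11)²) = √(58.147030 + 21.723029) = 8.9370 km
C–E: √((-0.0226·111.32)² + (0.0934·64.11)²) = √(6.329411 + 35.854635) = 6.4949 km
D–E: √((0.0459·111.32)² + (0.0207·64.11)²) = √(26.107890 + 1.761133) = 5.2791 km
Closest pair: A–D at 2.3452 km.

A and D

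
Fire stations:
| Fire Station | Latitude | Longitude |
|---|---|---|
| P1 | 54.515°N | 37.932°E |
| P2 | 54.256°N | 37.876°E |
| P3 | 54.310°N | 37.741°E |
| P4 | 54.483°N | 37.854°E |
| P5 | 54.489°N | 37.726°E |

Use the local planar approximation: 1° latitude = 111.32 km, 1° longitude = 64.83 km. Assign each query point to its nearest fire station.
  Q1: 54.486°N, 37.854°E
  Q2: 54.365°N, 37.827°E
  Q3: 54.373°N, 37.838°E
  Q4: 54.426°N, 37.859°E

Q1 at 54.486°N, 37.854°E:
  P1: 5.999 km
  P2: 25.643 km
  P3: 20.917 km
  P4: 0.334 km
  P5: 8.305 km
  → nearest: P4 (0.334 km)
Q2 at 54.365°N, 37.827°E:
  P1: 18.032 km
  P2: 12.543 km
  P3: 8.281 km
  P4: 13.252 km
  P5: 15.278 km
  → nearest: P3 (8.281 km)
Q3 at 54.373°N, 37.838°E:
  P1: 16.941 km
  P2: 13.255 km
  P3: 9.420 km
  P4: 12.289 km
  P5: 14.815 km
  → nearest: P3 (9.420 km)
Q4 at 54.426°N, 37.859°E:
  P1: 10.980 km
  P2: 18.956 km
  P3: 15.009 km
  P4: 6.354 km
  P5: 11.114 km
  → nearest: P4 (6.354 km)

Q1→P4; Q2→P3; Q3→P3; Q4→P4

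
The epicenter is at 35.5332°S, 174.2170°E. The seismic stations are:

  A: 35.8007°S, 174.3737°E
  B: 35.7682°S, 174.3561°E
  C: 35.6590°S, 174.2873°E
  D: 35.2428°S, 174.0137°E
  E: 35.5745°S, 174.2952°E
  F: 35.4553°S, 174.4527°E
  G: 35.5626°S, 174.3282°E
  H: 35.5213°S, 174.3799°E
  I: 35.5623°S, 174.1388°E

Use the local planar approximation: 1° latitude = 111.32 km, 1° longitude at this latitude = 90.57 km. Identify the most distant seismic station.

D

Distances from 35.5332°S, 174.2170°E:
A: 32.9872 km
B: 29.0357 km
C: 15.3835 km
D: 37.2034 km
E: 8.4439 km
F: 23.0415 km
G: 10.5898 km
H: 14.8132 km
I: 7.7882 km
Maximum: D at 37.2034 km.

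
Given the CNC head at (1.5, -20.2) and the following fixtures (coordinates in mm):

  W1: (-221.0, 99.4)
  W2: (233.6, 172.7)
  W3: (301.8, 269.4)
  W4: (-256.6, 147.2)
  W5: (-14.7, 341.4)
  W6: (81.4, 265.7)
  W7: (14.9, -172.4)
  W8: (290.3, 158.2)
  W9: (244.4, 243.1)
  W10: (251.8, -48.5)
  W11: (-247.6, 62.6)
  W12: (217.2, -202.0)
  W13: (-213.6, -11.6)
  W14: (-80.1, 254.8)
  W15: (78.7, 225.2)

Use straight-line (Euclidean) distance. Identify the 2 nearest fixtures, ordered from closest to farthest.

W7, W13

Distances from (1.5, -20.2):
W1: 252.6 mm
W2: 301.8 mm
W3: 417.2 mm
W4: 307.6 mm
W5: 362.0 mm
W6: 296.9 mm
W7: 152.8 mm
W8: 339.5 mm
W9: 358.2 mm
W10: 251.9 mm
W11: 262.5 mm
W12: 282.1 mm
W13: 215.3 mm
W14: 286.9 mm
W15: 257.3 mm
Sorted: W7 (152.8 mm) < W13 (215.3 mm) < W10 (251.9 mm) < W1 (252.6 mm) < …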